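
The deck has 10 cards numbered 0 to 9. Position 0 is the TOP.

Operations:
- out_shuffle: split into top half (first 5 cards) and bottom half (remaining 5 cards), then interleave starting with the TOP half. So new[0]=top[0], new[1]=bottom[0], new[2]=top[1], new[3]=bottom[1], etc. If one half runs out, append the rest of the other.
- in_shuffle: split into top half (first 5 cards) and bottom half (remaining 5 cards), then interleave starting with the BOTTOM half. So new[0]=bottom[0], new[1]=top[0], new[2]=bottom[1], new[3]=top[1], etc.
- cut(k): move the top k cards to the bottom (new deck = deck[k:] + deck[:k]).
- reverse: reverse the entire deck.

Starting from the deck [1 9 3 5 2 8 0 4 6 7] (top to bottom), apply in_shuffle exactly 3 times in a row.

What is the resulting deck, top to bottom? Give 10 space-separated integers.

Answer: 0 3 7 8 9 6 2 1 4 5

Derivation:
After op 1 (in_shuffle): [8 1 0 9 4 3 6 5 7 2]
After op 2 (in_shuffle): [3 8 6 1 5 0 7 9 2 4]
After op 3 (in_shuffle): [0 3 7 8 9 6 2 1 4 5]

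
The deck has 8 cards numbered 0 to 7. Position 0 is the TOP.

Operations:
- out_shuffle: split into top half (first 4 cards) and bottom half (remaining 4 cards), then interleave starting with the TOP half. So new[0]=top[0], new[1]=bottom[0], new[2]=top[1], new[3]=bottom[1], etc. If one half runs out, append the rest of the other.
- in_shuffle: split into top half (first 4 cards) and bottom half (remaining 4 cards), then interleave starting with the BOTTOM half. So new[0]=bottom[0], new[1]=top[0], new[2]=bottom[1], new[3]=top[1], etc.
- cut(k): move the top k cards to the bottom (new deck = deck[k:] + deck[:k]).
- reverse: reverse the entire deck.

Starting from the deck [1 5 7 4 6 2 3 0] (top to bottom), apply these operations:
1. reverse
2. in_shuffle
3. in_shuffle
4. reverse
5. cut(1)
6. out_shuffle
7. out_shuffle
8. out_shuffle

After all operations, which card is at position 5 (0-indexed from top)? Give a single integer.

Answer: 4

Derivation:
After op 1 (reverse): [0 3 2 6 4 7 5 1]
After op 2 (in_shuffle): [4 0 7 3 5 2 1 6]
After op 3 (in_shuffle): [5 4 2 0 1 7 6 3]
After op 4 (reverse): [3 6 7 1 0 2 4 5]
After op 5 (cut(1)): [6 7 1 0 2 4 5 3]
After op 6 (out_shuffle): [6 2 7 4 1 5 0 3]
After op 7 (out_shuffle): [6 1 2 5 7 0 4 3]
After op 8 (out_shuffle): [6 7 1 0 2 4 5 3]
Position 5: card 4.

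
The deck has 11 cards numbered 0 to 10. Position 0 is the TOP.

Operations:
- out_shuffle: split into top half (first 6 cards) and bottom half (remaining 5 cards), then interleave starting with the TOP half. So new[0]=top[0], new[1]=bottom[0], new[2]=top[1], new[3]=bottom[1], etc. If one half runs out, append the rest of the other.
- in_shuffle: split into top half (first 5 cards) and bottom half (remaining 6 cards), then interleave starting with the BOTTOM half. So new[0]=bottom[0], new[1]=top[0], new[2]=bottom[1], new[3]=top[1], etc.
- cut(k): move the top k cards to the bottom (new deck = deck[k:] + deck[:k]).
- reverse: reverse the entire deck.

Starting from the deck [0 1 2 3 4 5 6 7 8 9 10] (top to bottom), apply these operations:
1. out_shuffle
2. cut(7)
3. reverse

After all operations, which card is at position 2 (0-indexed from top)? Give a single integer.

Answer: 2

Derivation:
After op 1 (out_shuffle): [0 6 1 7 2 8 3 9 4 10 5]
After op 2 (cut(7)): [9 4 10 5 0 6 1 7 2 8 3]
After op 3 (reverse): [3 8 2 7 1 6 0 5 10 4 9]
Position 2: card 2.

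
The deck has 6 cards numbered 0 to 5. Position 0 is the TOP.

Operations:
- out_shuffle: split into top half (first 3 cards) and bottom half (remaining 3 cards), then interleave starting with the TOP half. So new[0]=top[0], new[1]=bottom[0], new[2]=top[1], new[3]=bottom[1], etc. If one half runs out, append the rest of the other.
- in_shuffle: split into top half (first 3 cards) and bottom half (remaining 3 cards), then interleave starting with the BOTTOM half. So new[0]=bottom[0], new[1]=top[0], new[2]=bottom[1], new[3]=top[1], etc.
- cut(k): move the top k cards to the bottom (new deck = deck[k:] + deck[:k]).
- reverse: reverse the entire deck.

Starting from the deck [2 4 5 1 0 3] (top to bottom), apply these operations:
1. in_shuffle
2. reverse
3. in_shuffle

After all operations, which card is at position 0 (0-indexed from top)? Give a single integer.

Answer: 0

Derivation:
After op 1 (in_shuffle): [1 2 0 4 3 5]
After op 2 (reverse): [5 3 4 0 2 1]
After op 3 (in_shuffle): [0 5 2 3 1 4]
Position 0: card 0.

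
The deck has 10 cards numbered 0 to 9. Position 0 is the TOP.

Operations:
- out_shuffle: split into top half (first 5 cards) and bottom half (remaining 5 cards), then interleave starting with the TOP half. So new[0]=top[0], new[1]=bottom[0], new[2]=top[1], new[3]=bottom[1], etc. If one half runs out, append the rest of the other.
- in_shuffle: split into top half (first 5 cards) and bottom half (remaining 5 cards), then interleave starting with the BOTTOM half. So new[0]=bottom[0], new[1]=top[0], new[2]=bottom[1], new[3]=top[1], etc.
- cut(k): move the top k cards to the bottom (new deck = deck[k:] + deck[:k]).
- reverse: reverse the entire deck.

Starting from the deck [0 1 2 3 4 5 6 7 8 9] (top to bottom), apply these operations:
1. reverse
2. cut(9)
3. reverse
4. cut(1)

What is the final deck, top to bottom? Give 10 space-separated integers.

Answer: 2 3 4 5 6 7 8 9 0 1

Derivation:
After op 1 (reverse): [9 8 7 6 5 4 3 2 1 0]
After op 2 (cut(9)): [0 9 8 7 6 5 4 3 2 1]
After op 3 (reverse): [1 2 3 4 5 6 7 8 9 0]
After op 4 (cut(1)): [2 3 4 5 6 7 8 9 0 1]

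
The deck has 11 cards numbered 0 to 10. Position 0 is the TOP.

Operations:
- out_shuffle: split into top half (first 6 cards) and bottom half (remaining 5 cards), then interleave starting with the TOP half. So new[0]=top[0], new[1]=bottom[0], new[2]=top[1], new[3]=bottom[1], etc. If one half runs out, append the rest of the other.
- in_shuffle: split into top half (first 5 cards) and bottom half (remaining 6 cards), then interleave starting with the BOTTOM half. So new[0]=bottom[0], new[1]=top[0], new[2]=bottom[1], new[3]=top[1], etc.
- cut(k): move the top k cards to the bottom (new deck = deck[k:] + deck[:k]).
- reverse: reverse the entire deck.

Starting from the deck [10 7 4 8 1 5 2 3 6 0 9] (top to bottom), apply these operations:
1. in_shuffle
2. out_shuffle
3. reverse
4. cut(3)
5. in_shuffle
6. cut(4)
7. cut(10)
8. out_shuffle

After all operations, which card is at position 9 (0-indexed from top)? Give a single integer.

After op 1 (in_shuffle): [5 10 2 7 3 4 6 8 0 1 9]
After op 2 (out_shuffle): [5 6 10 8 2 0 7 1 3 9 4]
After op 3 (reverse): [4 9 3 1 7 0 2 8 10 6 5]
After op 4 (cut(3)): [1 7 0 2 8 10 6 5 4 9 3]
After op 5 (in_shuffle): [10 1 6 7 5 0 4 2 9 8 3]
After op 6 (cut(4)): [5 0 4 2 9 8 3 10 1 6 7]
After op 7 (cut(10)): [7 5 0 4 2 9 8 3 10 1 6]
After op 8 (out_shuffle): [7 8 5 3 0 10 4 1 2 6 9]
Position 9: card 6.

Answer: 6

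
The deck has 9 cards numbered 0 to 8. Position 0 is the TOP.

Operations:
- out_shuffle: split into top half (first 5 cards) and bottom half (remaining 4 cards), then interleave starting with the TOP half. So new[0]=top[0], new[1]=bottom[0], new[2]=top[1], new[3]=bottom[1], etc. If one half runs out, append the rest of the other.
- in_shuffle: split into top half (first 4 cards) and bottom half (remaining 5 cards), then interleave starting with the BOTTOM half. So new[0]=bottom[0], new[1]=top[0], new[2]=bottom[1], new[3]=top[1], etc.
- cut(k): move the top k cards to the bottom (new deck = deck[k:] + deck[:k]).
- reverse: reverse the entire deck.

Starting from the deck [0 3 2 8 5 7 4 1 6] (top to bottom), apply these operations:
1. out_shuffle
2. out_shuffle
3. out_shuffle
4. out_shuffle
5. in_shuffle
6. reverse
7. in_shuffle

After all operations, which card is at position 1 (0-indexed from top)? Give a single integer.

Answer: 7

Derivation:
After op 1 (out_shuffle): [0 7 3 4 2 1 8 6 5]
After op 2 (out_shuffle): [0 1 7 8 3 6 4 5 2]
After op 3 (out_shuffle): [0 6 1 4 7 5 8 2 3]
After op 4 (out_shuffle): [0 5 6 8 1 2 4 3 7]
After op 5 (in_shuffle): [1 0 2 5 4 6 3 8 7]
After op 6 (reverse): [7 8 3 6 4 5 2 0 1]
After op 7 (in_shuffle): [4 7 5 8 2 3 0 6 1]
Position 1: card 7.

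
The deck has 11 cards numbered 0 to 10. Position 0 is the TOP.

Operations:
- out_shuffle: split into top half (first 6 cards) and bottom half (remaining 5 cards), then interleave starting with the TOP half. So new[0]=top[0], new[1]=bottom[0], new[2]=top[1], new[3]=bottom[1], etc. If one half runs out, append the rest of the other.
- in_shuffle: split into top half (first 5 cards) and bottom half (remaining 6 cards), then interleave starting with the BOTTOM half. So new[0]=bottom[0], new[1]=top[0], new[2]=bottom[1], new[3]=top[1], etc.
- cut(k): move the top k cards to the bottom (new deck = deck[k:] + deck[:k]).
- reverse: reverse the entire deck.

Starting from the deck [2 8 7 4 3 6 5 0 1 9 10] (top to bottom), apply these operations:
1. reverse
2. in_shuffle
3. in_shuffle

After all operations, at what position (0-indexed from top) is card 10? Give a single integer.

After op 1 (reverse): [10 9 1 0 5 6 3 4 7 8 2]
After op 2 (in_shuffle): [6 10 3 9 4 1 7 0 8 5 2]
After op 3 (in_shuffle): [1 6 7 10 0 3 8 9 5 4 2]
Card 10 is at position 3.

Answer: 3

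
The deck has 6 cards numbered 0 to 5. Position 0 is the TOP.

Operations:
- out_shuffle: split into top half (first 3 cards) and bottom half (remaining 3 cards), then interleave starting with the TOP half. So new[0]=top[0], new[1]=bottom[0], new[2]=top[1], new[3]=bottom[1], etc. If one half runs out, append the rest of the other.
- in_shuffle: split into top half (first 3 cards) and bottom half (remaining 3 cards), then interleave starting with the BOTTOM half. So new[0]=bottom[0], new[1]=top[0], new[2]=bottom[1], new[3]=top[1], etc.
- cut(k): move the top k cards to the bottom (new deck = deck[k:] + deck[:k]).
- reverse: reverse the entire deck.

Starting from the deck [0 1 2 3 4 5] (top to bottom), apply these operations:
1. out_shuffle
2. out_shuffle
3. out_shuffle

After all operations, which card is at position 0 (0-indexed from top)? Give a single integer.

After op 1 (out_shuffle): [0 3 1 4 2 5]
After op 2 (out_shuffle): [0 4 3 2 1 5]
After op 3 (out_shuffle): [0 2 4 1 3 5]
Position 0: card 0.

Answer: 0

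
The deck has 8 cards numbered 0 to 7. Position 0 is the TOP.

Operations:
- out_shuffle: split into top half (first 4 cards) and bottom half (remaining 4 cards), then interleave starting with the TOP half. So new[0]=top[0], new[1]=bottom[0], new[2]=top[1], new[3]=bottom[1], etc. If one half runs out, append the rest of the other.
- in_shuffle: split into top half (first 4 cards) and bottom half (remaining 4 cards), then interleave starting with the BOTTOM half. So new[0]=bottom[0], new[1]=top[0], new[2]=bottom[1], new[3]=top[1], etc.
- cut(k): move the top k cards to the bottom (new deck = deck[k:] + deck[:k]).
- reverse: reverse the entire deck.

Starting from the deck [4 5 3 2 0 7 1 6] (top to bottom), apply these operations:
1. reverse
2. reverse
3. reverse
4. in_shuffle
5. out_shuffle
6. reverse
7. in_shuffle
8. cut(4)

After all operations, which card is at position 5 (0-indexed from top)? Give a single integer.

Answer: 0

Derivation:
After op 1 (reverse): [6 1 7 0 2 3 5 4]
After op 2 (reverse): [4 5 3 2 0 7 1 6]
After op 3 (reverse): [6 1 7 0 2 3 5 4]
After op 4 (in_shuffle): [2 6 3 1 5 7 4 0]
After op 5 (out_shuffle): [2 5 6 7 3 4 1 0]
After op 6 (reverse): [0 1 4 3 7 6 5 2]
After op 7 (in_shuffle): [7 0 6 1 5 4 2 3]
After op 8 (cut(4)): [5 4 2 3 7 0 6 1]
Position 5: card 0.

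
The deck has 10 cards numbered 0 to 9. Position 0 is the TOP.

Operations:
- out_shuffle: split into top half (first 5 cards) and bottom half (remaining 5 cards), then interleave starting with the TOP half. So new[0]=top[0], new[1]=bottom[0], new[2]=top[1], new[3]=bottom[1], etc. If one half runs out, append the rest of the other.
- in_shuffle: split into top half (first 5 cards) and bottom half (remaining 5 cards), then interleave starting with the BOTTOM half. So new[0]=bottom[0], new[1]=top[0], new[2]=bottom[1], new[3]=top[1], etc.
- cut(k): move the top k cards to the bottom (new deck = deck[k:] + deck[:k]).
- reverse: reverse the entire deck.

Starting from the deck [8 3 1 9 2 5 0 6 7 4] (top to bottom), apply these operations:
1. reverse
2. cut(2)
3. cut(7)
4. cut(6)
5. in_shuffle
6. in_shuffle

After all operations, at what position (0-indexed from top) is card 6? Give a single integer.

After op 1 (reverse): [4 7 6 0 5 2 9 1 3 8]
After op 2 (cut(2)): [6 0 5 2 9 1 3 8 4 7]
After op 3 (cut(7)): [8 4 7 6 0 5 2 9 1 3]
After op 4 (cut(6)): [2 9 1 3 8 4 7 6 0 5]
After op 5 (in_shuffle): [4 2 7 9 6 1 0 3 5 8]
After op 6 (in_shuffle): [1 4 0 2 3 7 5 9 8 6]
Card 6 is at position 9.

Answer: 9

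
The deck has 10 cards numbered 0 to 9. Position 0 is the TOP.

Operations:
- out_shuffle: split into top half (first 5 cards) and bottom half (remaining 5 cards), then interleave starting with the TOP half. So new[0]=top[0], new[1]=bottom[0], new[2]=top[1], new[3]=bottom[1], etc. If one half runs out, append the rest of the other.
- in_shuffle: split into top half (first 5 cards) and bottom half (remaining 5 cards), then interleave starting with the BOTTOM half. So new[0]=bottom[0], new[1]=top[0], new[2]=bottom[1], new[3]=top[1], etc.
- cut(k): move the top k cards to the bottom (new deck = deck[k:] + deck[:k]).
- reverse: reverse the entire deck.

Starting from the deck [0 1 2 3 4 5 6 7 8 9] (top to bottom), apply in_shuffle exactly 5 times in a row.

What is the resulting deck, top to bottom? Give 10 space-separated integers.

Answer: 9 8 7 6 5 4 3 2 1 0

Derivation:
After op 1 (in_shuffle): [5 0 6 1 7 2 8 3 9 4]
After op 2 (in_shuffle): [2 5 8 0 3 6 9 1 4 7]
After op 3 (in_shuffle): [6 2 9 5 1 8 4 0 7 3]
After op 4 (in_shuffle): [8 6 4 2 0 9 7 5 3 1]
After op 5 (in_shuffle): [9 8 7 6 5 4 3 2 1 0]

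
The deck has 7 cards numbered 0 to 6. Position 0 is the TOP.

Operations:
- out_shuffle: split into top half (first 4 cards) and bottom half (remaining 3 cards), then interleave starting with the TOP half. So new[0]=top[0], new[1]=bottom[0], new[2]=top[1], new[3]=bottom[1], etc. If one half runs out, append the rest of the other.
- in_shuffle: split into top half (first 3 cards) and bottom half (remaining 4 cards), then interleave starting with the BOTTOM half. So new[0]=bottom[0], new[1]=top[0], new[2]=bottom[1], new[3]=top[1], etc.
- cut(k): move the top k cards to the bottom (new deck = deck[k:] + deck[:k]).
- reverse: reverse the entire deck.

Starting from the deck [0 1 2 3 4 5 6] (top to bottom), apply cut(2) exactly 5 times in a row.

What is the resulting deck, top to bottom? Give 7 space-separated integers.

Answer: 3 4 5 6 0 1 2

Derivation:
After op 1 (cut(2)): [2 3 4 5 6 0 1]
After op 2 (cut(2)): [4 5 6 0 1 2 3]
After op 3 (cut(2)): [6 0 1 2 3 4 5]
After op 4 (cut(2)): [1 2 3 4 5 6 0]
After op 5 (cut(2)): [3 4 5 6 0 1 2]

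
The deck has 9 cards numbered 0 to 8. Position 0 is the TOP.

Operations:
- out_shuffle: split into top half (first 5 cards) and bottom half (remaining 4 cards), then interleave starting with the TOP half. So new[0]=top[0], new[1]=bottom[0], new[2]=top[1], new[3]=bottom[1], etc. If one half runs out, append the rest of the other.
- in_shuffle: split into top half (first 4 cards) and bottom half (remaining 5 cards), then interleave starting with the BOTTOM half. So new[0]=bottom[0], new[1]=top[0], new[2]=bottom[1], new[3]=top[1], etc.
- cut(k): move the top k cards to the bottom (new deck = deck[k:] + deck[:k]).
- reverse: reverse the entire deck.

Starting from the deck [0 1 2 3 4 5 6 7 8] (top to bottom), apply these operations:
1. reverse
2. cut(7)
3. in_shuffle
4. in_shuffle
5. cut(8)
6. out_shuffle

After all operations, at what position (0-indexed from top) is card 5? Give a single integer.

After op 1 (reverse): [8 7 6 5 4 3 2 1 0]
After op 2 (cut(7)): [1 0 8 7 6 5 4 3 2]
After op 3 (in_shuffle): [6 1 5 0 4 8 3 7 2]
After op 4 (in_shuffle): [4 6 8 1 3 5 7 0 2]
After op 5 (cut(8)): [2 4 6 8 1 3 5 7 0]
After op 6 (out_shuffle): [2 3 4 5 6 7 8 0 1]
Card 5 is at position 3.

Answer: 3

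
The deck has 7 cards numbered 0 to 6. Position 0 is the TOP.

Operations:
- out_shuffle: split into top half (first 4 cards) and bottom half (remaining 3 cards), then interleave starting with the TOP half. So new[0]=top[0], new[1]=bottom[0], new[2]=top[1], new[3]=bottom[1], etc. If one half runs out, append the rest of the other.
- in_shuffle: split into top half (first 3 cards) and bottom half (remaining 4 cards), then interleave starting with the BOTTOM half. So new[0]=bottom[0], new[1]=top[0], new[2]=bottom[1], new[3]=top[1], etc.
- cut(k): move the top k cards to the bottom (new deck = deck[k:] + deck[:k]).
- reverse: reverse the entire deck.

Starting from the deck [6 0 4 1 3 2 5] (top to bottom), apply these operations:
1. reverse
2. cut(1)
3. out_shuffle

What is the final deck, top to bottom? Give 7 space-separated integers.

After op 1 (reverse): [5 2 3 1 4 0 6]
After op 2 (cut(1)): [2 3 1 4 0 6 5]
After op 3 (out_shuffle): [2 0 3 6 1 5 4]

Answer: 2 0 3 6 1 5 4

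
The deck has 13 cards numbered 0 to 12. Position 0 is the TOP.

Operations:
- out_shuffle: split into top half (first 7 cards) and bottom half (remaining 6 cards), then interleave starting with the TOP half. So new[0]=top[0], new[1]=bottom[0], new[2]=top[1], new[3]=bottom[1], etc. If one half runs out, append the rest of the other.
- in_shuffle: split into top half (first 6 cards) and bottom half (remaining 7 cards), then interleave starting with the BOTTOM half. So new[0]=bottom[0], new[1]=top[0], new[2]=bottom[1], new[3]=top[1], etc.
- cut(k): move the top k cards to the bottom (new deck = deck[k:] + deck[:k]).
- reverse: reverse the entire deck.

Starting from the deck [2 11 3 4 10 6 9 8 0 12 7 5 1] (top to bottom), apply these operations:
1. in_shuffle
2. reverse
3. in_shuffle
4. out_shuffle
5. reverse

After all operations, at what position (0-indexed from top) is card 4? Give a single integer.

After op 1 (in_shuffle): [9 2 8 11 0 3 12 4 7 10 5 6 1]
After op 2 (reverse): [1 6 5 10 7 4 12 3 0 11 8 2 9]
After op 3 (in_shuffle): [12 1 3 6 0 5 11 10 8 7 2 4 9]
After op 4 (out_shuffle): [12 10 1 8 3 7 6 2 0 4 5 9 11]
After op 5 (reverse): [11 9 5 4 0 2 6 7 3 8 1 10 12]
Card 4 is at position 3.

Answer: 3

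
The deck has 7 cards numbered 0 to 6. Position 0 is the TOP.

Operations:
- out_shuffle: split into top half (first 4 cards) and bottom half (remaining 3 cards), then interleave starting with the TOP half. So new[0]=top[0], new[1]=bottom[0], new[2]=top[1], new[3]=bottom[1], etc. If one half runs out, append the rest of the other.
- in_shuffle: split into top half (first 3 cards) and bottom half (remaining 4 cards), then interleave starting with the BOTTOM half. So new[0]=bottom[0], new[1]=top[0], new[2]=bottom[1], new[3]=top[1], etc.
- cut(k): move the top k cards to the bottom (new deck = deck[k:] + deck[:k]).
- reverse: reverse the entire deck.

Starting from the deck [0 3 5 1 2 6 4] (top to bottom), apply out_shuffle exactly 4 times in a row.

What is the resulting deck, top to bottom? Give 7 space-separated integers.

Answer: 0 2 3 6 5 4 1

Derivation:
After op 1 (out_shuffle): [0 2 3 6 5 4 1]
After op 2 (out_shuffle): [0 5 2 4 3 1 6]
After op 3 (out_shuffle): [0 3 5 1 2 6 4]
After op 4 (out_shuffle): [0 2 3 6 5 4 1]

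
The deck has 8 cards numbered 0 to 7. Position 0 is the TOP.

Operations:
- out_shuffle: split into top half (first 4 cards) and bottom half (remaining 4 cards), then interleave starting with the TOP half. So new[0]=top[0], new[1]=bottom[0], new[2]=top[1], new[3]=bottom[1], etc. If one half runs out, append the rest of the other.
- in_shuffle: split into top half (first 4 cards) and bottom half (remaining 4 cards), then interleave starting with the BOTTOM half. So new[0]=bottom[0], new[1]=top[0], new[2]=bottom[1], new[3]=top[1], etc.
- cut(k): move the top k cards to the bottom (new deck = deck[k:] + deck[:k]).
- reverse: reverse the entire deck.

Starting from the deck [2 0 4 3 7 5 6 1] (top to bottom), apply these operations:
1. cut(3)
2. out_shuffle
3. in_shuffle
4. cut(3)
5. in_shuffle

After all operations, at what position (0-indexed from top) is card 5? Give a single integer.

Answer: 2

Derivation:
After op 1 (cut(3)): [3 7 5 6 1 2 0 4]
After op 2 (out_shuffle): [3 1 7 2 5 0 6 4]
After op 3 (in_shuffle): [5 3 0 1 6 7 4 2]
After op 4 (cut(3)): [1 6 7 4 2 5 3 0]
After op 5 (in_shuffle): [2 1 5 6 3 7 0 4]
Card 5 is at position 2.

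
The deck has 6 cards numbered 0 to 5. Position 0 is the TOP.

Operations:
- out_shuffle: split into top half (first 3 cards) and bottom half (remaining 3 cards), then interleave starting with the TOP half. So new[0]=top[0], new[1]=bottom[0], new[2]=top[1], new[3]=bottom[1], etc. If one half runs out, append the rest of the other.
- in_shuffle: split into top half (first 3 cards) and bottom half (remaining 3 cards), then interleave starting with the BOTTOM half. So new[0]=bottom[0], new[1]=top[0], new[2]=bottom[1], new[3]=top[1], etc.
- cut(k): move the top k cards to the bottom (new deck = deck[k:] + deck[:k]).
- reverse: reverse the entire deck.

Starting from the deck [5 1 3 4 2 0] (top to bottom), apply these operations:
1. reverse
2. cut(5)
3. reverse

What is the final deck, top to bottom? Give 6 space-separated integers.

Answer: 1 3 4 2 0 5

Derivation:
After op 1 (reverse): [0 2 4 3 1 5]
After op 2 (cut(5)): [5 0 2 4 3 1]
After op 3 (reverse): [1 3 4 2 0 5]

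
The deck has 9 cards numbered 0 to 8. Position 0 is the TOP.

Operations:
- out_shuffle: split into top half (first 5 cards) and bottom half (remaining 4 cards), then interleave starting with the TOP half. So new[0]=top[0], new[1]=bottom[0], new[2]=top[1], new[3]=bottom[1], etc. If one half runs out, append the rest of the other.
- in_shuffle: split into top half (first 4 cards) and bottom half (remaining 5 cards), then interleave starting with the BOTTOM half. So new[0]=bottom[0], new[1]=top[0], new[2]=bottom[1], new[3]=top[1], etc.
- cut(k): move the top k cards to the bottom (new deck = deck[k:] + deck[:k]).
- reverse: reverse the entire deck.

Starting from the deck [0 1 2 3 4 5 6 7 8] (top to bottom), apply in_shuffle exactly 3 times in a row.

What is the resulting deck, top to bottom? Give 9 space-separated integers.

Answer: 7 6 5 4 3 2 1 0 8

Derivation:
After op 1 (in_shuffle): [4 0 5 1 6 2 7 3 8]
After op 2 (in_shuffle): [6 4 2 0 7 5 3 1 8]
After op 3 (in_shuffle): [7 6 5 4 3 2 1 0 8]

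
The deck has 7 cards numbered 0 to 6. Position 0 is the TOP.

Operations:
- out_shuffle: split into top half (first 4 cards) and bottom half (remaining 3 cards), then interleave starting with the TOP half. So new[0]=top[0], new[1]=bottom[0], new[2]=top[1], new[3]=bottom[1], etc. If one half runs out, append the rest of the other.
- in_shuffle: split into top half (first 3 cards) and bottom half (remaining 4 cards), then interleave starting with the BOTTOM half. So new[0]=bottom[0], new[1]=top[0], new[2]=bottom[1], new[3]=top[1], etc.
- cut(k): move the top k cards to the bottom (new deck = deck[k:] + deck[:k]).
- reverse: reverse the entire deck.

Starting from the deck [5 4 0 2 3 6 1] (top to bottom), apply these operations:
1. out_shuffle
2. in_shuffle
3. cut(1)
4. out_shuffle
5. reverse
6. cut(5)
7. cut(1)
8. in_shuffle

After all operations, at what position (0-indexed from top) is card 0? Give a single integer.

Answer: 4

Derivation:
After op 1 (out_shuffle): [5 3 4 6 0 1 2]
After op 2 (in_shuffle): [6 5 0 3 1 4 2]
After op 3 (cut(1)): [5 0 3 1 4 2 6]
After op 4 (out_shuffle): [5 4 0 2 3 6 1]
After op 5 (reverse): [1 6 3 2 0 4 5]
After op 6 (cut(5)): [4 5 1 6 3 2 0]
After op 7 (cut(1)): [5 1 6 3 2 0 4]
After op 8 (in_shuffle): [3 5 2 1 0 6 4]
Card 0 is at position 4.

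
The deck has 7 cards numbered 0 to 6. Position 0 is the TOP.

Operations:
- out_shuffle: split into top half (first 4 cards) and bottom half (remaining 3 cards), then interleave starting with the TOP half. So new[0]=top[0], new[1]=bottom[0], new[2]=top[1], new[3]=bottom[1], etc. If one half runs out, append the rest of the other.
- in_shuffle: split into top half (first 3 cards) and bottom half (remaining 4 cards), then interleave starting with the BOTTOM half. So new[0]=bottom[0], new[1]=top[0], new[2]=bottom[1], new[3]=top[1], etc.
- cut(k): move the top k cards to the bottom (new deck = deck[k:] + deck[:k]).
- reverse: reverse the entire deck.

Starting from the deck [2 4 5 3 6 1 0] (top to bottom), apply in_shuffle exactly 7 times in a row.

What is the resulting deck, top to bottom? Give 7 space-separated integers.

After op 1 (in_shuffle): [3 2 6 4 1 5 0]
After op 2 (in_shuffle): [4 3 1 2 5 6 0]
After op 3 (in_shuffle): [2 4 5 3 6 1 0]
After op 4 (in_shuffle): [3 2 6 4 1 5 0]
After op 5 (in_shuffle): [4 3 1 2 5 6 0]
After op 6 (in_shuffle): [2 4 5 3 6 1 0]
After op 7 (in_shuffle): [3 2 6 4 1 5 0]

Answer: 3 2 6 4 1 5 0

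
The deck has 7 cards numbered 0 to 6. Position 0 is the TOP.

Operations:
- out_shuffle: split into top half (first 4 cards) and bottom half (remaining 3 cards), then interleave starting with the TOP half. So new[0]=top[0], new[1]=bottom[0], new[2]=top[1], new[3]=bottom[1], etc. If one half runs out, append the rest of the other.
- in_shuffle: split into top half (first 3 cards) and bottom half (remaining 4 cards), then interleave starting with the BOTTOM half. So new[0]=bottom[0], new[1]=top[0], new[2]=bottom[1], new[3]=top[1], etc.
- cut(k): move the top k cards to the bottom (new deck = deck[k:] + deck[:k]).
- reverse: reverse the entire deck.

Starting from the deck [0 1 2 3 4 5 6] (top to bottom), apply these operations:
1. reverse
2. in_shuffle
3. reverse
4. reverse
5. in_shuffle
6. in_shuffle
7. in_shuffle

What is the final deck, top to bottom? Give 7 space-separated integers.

After op 1 (reverse): [6 5 4 3 2 1 0]
After op 2 (in_shuffle): [3 6 2 5 1 4 0]
After op 3 (reverse): [0 4 1 5 2 6 3]
After op 4 (reverse): [3 6 2 5 1 4 0]
After op 5 (in_shuffle): [5 3 1 6 4 2 0]
After op 6 (in_shuffle): [6 5 4 3 2 1 0]
After op 7 (in_shuffle): [3 6 2 5 1 4 0]

Answer: 3 6 2 5 1 4 0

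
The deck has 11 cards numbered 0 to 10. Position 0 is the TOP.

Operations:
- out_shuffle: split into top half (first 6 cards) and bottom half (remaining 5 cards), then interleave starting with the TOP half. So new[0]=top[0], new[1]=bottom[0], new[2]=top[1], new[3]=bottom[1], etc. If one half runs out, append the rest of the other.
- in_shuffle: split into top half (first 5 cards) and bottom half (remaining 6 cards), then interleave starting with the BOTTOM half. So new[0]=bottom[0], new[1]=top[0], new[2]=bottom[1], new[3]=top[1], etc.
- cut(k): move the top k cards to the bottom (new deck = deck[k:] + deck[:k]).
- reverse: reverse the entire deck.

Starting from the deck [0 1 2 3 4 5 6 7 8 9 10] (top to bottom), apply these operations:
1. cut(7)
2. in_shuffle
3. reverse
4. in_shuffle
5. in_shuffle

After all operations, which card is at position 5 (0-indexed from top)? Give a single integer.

Answer: 3

Derivation:
After op 1 (cut(7)): [7 8 9 10 0 1 2 3 4 5 6]
After op 2 (in_shuffle): [1 7 2 8 3 9 4 10 5 0 6]
After op 3 (reverse): [6 0 5 10 4 9 3 8 2 7 1]
After op 4 (in_shuffle): [9 6 3 0 8 5 2 10 7 4 1]
After op 5 (in_shuffle): [5 9 2 6 10 3 7 0 4 8 1]
Position 5: card 3.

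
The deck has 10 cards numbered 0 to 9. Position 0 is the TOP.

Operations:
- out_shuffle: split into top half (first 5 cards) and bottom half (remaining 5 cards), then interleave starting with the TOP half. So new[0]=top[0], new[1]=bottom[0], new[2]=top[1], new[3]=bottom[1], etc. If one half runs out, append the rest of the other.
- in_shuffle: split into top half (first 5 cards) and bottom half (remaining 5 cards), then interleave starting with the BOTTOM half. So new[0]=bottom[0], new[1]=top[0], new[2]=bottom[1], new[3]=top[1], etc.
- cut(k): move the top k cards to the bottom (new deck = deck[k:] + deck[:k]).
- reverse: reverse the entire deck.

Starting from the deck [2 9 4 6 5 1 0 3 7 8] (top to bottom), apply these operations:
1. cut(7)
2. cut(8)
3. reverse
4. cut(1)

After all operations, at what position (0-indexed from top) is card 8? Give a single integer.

Answer: 4

Derivation:
After op 1 (cut(7)): [3 7 8 2 9 4 6 5 1 0]
After op 2 (cut(8)): [1 0 3 7 8 2 9 4 6 5]
After op 3 (reverse): [5 6 4 9 2 8 7 3 0 1]
After op 4 (cut(1)): [6 4 9 2 8 7 3 0 1 5]
Card 8 is at position 4.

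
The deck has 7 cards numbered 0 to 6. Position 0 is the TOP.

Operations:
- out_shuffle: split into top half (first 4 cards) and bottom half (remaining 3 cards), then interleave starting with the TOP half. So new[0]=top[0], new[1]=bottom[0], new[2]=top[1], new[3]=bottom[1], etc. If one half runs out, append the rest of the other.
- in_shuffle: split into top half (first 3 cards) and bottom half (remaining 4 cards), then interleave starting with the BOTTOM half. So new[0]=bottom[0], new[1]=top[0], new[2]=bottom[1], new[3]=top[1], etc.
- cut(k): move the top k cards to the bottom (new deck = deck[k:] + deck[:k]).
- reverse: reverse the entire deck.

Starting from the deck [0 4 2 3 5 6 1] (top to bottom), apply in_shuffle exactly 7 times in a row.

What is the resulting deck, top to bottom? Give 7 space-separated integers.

After op 1 (in_shuffle): [3 0 5 4 6 2 1]
After op 2 (in_shuffle): [4 3 6 0 2 5 1]
After op 3 (in_shuffle): [0 4 2 3 5 6 1]
After op 4 (in_shuffle): [3 0 5 4 6 2 1]
After op 5 (in_shuffle): [4 3 6 0 2 5 1]
After op 6 (in_shuffle): [0 4 2 3 5 6 1]
After op 7 (in_shuffle): [3 0 5 4 6 2 1]

Answer: 3 0 5 4 6 2 1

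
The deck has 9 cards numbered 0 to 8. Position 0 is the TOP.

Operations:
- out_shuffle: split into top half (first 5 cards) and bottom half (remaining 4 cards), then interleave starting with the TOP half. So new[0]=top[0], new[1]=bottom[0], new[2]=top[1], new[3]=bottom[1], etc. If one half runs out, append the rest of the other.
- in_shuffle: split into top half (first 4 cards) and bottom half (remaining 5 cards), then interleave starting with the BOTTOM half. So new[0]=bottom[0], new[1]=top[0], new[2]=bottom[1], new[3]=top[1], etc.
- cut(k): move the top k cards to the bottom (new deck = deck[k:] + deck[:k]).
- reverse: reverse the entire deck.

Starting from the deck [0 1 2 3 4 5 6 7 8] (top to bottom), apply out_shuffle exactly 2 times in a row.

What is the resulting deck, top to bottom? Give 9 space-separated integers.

After op 1 (out_shuffle): [0 5 1 6 2 7 3 8 4]
After op 2 (out_shuffle): [0 7 5 3 1 8 6 4 2]

Answer: 0 7 5 3 1 8 6 4 2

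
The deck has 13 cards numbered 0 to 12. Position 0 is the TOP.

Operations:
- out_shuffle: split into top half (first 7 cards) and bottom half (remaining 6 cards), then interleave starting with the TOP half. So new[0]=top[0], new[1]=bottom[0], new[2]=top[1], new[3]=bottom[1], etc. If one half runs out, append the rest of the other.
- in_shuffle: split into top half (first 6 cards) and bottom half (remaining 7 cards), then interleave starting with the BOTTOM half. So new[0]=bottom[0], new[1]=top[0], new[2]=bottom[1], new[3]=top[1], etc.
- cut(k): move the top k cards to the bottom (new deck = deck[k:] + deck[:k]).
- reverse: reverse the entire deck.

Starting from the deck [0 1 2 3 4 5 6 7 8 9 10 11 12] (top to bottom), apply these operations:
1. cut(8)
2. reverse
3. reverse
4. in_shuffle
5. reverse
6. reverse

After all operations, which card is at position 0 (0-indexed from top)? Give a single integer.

After op 1 (cut(8)): [8 9 10 11 12 0 1 2 3 4 5 6 7]
After op 2 (reverse): [7 6 5 4 3 2 1 0 12 11 10 9 8]
After op 3 (reverse): [8 9 10 11 12 0 1 2 3 4 5 6 7]
After op 4 (in_shuffle): [1 8 2 9 3 10 4 11 5 12 6 0 7]
After op 5 (reverse): [7 0 6 12 5 11 4 10 3 9 2 8 1]
After op 6 (reverse): [1 8 2 9 3 10 4 11 5 12 6 0 7]
Position 0: card 1.

Answer: 1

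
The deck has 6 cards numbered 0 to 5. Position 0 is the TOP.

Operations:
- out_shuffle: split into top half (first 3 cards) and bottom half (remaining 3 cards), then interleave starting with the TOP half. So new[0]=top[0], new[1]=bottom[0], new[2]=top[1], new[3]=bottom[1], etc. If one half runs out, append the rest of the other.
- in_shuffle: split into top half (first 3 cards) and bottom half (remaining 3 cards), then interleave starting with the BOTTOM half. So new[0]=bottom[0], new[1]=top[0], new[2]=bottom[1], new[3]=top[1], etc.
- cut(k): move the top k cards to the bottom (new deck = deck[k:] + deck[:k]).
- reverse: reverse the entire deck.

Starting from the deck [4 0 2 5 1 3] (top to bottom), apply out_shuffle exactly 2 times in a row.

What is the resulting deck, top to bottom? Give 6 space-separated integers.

Answer: 4 1 5 2 0 3

Derivation:
After op 1 (out_shuffle): [4 5 0 1 2 3]
After op 2 (out_shuffle): [4 1 5 2 0 3]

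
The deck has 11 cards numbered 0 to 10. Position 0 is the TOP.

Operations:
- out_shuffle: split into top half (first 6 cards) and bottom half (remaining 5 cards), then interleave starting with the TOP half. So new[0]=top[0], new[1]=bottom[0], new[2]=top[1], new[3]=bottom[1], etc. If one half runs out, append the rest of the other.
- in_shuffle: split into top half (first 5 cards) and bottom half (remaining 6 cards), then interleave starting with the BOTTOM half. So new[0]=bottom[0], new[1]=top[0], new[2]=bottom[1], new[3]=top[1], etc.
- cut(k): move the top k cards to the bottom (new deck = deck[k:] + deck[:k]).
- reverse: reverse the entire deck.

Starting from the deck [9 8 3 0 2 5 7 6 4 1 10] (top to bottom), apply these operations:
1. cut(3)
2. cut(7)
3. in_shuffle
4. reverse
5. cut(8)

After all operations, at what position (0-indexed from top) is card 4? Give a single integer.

Answer: 5

Derivation:
After op 1 (cut(3)): [0 2 5 7 6 4 1 10 9 8 3]
After op 2 (cut(7)): [10 9 8 3 0 2 5 7 6 4 1]
After op 3 (in_shuffle): [2 10 5 9 7 8 6 3 4 0 1]
After op 4 (reverse): [1 0 4 3 6 8 7 9 5 10 2]
After op 5 (cut(8)): [5 10 2 1 0 4 3 6 8 7 9]
Card 4 is at position 5.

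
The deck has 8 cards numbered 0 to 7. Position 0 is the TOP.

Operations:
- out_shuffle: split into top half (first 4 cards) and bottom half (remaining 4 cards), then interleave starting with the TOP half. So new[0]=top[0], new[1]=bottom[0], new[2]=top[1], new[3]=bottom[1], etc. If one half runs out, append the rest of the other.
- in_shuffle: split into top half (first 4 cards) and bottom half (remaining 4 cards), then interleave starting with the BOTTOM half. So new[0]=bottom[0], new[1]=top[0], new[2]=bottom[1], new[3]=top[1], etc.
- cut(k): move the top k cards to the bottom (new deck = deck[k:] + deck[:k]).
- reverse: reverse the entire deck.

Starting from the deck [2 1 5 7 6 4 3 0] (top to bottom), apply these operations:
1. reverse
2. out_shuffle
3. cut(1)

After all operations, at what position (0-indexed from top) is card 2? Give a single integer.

Answer: 6

Derivation:
After op 1 (reverse): [0 3 4 6 7 5 1 2]
After op 2 (out_shuffle): [0 7 3 5 4 1 6 2]
After op 3 (cut(1)): [7 3 5 4 1 6 2 0]
Card 2 is at position 6.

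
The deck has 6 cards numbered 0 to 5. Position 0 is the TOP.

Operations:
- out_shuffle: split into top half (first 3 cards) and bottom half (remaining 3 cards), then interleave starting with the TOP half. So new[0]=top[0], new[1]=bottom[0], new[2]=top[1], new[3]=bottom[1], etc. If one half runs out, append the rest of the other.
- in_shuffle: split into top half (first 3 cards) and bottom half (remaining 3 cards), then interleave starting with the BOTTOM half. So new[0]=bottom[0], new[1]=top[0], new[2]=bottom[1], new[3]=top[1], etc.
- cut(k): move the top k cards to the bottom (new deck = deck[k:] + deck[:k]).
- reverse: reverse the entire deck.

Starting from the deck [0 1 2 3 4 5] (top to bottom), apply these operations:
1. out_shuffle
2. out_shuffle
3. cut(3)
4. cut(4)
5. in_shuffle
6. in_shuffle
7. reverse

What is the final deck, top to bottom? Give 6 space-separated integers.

Answer: 5 2 4 0 1 3

Derivation:
After op 1 (out_shuffle): [0 3 1 4 2 5]
After op 2 (out_shuffle): [0 4 3 2 1 5]
After op 3 (cut(3)): [2 1 5 0 4 3]
After op 4 (cut(4)): [4 3 2 1 5 0]
After op 5 (in_shuffle): [1 4 5 3 0 2]
After op 6 (in_shuffle): [3 1 0 4 2 5]
After op 7 (reverse): [5 2 4 0 1 3]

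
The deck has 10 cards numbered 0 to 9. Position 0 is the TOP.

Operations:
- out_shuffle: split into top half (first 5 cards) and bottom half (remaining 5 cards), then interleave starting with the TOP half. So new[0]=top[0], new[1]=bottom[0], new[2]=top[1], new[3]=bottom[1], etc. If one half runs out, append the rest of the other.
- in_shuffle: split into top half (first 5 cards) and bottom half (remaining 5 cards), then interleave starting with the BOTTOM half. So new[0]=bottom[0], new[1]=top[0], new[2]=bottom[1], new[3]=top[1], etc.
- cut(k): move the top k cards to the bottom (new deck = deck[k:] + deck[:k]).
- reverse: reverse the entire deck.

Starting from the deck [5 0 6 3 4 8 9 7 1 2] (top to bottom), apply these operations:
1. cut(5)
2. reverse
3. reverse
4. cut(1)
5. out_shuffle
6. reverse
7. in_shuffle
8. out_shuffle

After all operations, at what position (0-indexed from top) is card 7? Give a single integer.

After op 1 (cut(5)): [8 9 7 1 2 5 0 6 3 4]
After op 2 (reverse): [4 3 6 0 5 2 1 7 9 8]
After op 3 (reverse): [8 9 7 1 2 5 0 6 3 4]
After op 4 (cut(1)): [9 7 1 2 5 0 6 3 4 8]
After op 5 (out_shuffle): [9 0 7 6 1 3 2 4 5 8]
After op 6 (reverse): [8 5 4 2 3 1 6 7 0 9]
After op 7 (in_shuffle): [1 8 6 5 7 4 0 2 9 3]
After op 8 (out_shuffle): [1 4 8 0 6 2 5 9 7 3]
Card 7 is at position 8.

Answer: 8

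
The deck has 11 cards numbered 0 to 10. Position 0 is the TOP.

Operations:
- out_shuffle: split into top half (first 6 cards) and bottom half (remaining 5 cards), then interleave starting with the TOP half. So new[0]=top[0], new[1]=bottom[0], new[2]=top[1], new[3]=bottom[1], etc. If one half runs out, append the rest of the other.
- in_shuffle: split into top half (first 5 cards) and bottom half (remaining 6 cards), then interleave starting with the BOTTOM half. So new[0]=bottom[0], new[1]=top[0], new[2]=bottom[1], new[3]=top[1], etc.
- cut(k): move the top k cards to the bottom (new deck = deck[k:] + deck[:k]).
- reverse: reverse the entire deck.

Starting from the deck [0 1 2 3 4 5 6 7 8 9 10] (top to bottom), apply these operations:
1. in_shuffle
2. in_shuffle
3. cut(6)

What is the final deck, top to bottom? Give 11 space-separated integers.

Answer: 9 1 4 7 10 2 5 8 0 3 6

Derivation:
After op 1 (in_shuffle): [5 0 6 1 7 2 8 3 9 4 10]
After op 2 (in_shuffle): [2 5 8 0 3 6 9 1 4 7 10]
After op 3 (cut(6)): [9 1 4 7 10 2 5 8 0 3 6]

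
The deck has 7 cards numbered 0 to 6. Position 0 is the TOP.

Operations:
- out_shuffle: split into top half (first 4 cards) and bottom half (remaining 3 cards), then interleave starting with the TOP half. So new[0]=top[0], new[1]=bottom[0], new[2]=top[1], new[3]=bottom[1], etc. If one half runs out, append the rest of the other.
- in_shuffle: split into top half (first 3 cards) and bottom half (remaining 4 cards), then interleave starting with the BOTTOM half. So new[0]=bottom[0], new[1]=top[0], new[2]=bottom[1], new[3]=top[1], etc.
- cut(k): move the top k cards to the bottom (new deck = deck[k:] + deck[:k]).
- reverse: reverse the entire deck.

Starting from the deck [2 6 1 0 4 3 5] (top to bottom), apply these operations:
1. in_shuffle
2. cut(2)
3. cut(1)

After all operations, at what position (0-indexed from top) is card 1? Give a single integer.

Answer: 2

Derivation:
After op 1 (in_shuffle): [0 2 4 6 3 1 5]
After op 2 (cut(2)): [4 6 3 1 5 0 2]
After op 3 (cut(1)): [6 3 1 5 0 2 4]
Card 1 is at position 2.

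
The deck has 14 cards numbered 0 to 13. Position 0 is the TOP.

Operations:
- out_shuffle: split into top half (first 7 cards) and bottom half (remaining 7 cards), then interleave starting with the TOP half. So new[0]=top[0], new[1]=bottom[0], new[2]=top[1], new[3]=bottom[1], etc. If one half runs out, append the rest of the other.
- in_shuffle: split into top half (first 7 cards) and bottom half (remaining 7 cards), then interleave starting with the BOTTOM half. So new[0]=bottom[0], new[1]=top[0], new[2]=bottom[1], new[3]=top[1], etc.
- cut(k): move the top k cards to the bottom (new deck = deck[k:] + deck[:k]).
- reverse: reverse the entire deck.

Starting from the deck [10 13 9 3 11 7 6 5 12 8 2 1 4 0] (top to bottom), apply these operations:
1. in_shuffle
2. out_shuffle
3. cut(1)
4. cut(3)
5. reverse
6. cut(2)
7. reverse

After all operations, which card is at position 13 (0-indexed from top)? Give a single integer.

Answer: 3

Derivation:
After op 1 (in_shuffle): [5 10 12 13 8 9 2 3 1 11 4 7 0 6]
After op 2 (out_shuffle): [5 3 10 1 12 11 13 4 8 7 9 0 2 6]
After op 3 (cut(1)): [3 10 1 12 11 13 4 8 7 9 0 2 6 5]
After op 4 (cut(3)): [12 11 13 4 8 7 9 0 2 6 5 3 10 1]
After op 5 (reverse): [1 10 3 5 6 2 0 9 7 8 4 13 11 12]
After op 6 (cut(2)): [3 5 6 2 0 9 7 8 4 13 11 12 1 10]
After op 7 (reverse): [10 1 12 11 13 4 8 7 9 0 2 6 5 3]
Position 13: card 3.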